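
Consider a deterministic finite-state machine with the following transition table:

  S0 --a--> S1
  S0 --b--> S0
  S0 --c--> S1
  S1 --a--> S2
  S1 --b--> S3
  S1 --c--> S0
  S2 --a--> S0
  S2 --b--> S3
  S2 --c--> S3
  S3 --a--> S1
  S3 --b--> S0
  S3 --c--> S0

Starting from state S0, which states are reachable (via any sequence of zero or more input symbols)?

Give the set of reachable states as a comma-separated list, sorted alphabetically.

BFS from S0:
  visit S0: S0--a-->S1 (new), S0--b-->S0 (seen), S0--c-->S1 (seen)
  visit S1: S1--a-->S2 (new), S1--b-->S3 (new), S1--c-->S0 (seen)
  visit S2: S2--a-->S0 (seen), S2--b-->S3 (seen), S2--c-->S3 (seen)
  visit S3: S3--a-->S1 (seen), S3--b-->S0 (seen), S3--c-->S0 (seen)

Answer: S0, S1, S2, S3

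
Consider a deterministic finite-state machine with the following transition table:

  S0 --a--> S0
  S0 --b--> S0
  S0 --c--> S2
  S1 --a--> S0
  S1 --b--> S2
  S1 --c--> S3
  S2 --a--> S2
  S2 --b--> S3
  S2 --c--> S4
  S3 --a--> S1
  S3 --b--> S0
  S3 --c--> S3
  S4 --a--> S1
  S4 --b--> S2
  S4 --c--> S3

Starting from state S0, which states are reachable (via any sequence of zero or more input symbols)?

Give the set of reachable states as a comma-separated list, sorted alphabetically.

Answer: S0, S1, S2, S3, S4

Derivation:
BFS from S0:
  visit S0: S0--a-->S0 (seen), S0--b-->S0 (seen), S0--c-->S2 (new)
  visit S2: S2--a-->S2 (seen), S2--b-->S3 (new), S2--c-->S4 (new)
  visit S3: S3--a-->S1 (new), S3--b-->S0 (seen), S3--c-->S3 (seen)
  visit S4: S4--a-->S1 (seen), S4--b-->S2 (seen), S4--c-->S3 (seen)
  visit S1: S1--a-->S0 (seen), S1--b-->S2 (seen), S1--c-->S3 (seen)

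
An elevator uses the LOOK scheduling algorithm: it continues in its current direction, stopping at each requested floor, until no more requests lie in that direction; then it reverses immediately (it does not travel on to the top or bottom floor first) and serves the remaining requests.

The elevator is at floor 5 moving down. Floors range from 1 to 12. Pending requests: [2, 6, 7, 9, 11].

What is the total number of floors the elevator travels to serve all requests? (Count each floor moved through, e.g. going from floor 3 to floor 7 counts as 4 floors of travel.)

Answer: 12

Derivation:
Start at floor 5 moving down, LOOK stop order: [2, 6, 7, 9, 11]
  5 → 2: |2-5| = 3, total = 3
  2 → 6: |6-2| = 4, total = 7
  6 → 7: |7-6| = 1, total = 8
  7 → 9: |9-7| = 2, total = 10
  9 → 11: |11-9| = 2, total = 12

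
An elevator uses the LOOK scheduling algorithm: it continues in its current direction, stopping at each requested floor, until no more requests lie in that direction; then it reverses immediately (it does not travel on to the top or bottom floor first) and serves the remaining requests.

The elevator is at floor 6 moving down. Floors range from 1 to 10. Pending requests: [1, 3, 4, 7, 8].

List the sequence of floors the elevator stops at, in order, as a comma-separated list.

Current: 6, moving DOWN
Serve below first (descending): [4, 3, 1]
Then reverse, serve above (ascending): [7, 8]

Answer: 4, 3, 1, 7, 8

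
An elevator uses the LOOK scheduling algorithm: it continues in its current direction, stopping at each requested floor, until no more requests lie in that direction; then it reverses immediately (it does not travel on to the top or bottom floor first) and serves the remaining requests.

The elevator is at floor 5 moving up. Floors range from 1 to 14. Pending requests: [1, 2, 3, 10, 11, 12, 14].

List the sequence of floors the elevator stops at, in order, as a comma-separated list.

Current: 5, moving UP
Serve above first (ascending): [10, 11, 12, 14]
Then reverse, serve below (descending): [3, 2, 1]

Answer: 10, 11, 12, 14, 3, 2, 1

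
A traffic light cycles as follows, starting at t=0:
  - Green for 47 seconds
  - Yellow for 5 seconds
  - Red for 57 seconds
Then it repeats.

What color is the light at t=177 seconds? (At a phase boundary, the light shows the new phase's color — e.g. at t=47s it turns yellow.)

Answer: red

Derivation:
Cycle length = 47 + 5 + 57 = 109s
t = 177, phase_t = 177 mod 109 = 68
68 >= 52 → RED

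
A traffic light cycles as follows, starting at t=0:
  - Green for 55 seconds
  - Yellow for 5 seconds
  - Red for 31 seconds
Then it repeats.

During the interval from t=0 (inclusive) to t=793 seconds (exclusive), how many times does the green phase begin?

Answer: 9

Derivation:
Cycle = 55+5+31 = 91s
green phase starts at t = k*91 + 0 for k=0,1,2,...
Need k*91+0 < 793 → k < 8.714
k ∈ {0, ..., 8} → 9 starts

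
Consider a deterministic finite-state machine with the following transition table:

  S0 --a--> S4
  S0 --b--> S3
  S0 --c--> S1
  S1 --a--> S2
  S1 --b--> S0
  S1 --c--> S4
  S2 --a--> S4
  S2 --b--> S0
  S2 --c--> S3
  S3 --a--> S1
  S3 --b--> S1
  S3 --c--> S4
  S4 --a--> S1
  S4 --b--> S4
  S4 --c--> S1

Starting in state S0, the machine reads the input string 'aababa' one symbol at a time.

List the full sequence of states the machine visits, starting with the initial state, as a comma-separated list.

Answer: S0, S4, S1, S0, S4, S4, S1

Derivation:
Start: S0
  read 'a': S0 --a--> S4
  read 'a': S4 --a--> S1
  read 'b': S1 --b--> S0
  read 'a': S0 --a--> S4
  read 'b': S4 --b--> S4
  read 'a': S4 --a--> S1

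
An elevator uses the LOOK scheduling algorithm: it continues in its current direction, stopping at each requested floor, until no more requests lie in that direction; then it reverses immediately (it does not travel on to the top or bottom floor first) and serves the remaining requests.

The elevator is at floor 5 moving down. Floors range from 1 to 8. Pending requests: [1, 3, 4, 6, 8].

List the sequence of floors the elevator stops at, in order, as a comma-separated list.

Answer: 4, 3, 1, 6, 8

Derivation:
Current: 5, moving DOWN
Serve below first (descending): [4, 3, 1]
Then reverse, serve above (ascending): [6, 8]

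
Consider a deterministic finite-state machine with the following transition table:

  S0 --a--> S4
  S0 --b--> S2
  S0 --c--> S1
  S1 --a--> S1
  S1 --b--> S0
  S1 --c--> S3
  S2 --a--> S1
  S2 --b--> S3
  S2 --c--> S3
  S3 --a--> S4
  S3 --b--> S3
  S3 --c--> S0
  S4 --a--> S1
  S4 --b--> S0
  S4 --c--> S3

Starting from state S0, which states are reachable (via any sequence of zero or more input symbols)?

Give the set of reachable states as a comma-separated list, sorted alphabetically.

Answer: S0, S1, S2, S3, S4

Derivation:
BFS from S0:
  visit S0: S0--a-->S4 (new), S0--b-->S2 (new), S0--c-->S1 (new)
  visit S4: S4--a-->S1 (seen), S4--b-->S0 (seen), S4--c-->S3 (new)
  visit S2: S2--a-->S1 (seen), S2--b-->S3 (seen), S2--c-->S3 (seen)
  visit S1: S1--a-->S1 (seen), S1--b-->S0 (seen), S1--c-->S3 (seen)
  visit S3: S3--a-->S4 (seen), S3--b-->S3 (seen), S3--c-->S0 (seen)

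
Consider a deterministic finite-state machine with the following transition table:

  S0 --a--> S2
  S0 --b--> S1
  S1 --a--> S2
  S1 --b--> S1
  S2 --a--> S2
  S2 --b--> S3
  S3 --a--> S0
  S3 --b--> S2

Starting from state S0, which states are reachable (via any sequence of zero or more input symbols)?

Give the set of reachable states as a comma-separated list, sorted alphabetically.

BFS from S0:
  visit S0: S0--a-->S2 (new), S0--b-->S1 (new)
  visit S2: S2--a-->S2 (seen), S2--b-->S3 (new)
  visit S1: S1--a-->S2 (seen), S1--b-->S1 (seen)
  visit S3: S3--a-->S0 (seen), S3--b-->S2 (seen)

Answer: S0, S1, S2, S3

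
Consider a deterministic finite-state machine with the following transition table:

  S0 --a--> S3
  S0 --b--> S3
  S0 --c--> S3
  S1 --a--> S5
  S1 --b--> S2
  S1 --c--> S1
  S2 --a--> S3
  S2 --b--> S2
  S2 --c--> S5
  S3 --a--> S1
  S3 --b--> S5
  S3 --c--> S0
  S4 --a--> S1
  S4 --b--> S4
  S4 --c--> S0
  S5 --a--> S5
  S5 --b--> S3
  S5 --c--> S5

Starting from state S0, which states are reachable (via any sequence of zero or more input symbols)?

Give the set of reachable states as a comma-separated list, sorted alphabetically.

BFS from S0:
  visit S0: S0--a-->S3 (new), S0--b-->S3 (seen), S0--c-->S3 (seen)
  visit S3: S3--a-->S1 (new), S3--b-->S5 (new), S3--c-->S0 (seen)
  visit S1: S1--a-->S5 (seen), S1--b-->S2 (new), S1--c-->S1 (seen)
  visit S5: S5--a-->S5 (seen), S5--b-->S3 (seen), S5--c-->S5 (seen)
  visit S2: S2--a-->S3 (seen), S2--b-->S2 (seen), S2--c-->S5 (seen)

Answer: S0, S1, S2, S3, S5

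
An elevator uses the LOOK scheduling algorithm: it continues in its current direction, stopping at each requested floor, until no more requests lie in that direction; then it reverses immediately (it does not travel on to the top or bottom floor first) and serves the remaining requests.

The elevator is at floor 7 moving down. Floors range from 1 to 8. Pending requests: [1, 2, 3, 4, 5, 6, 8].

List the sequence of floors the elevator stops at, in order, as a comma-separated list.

Current: 7, moving DOWN
Serve below first (descending): [6, 5, 4, 3, 2, 1]
Then reverse, serve above (ascending): [8]

Answer: 6, 5, 4, 3, 2, 1, 8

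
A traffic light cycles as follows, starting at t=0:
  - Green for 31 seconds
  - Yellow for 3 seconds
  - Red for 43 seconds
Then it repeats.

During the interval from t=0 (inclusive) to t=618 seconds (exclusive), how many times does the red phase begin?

Answer: 8

Derivation:
Cycle = 31+3+43 = 77s
red phase starts at t = k*77 + 34 for k=0,1,2,...
Need k*77+34 < 618 → k < 7.584
k ∈ {0, ..., 7} → 8 starts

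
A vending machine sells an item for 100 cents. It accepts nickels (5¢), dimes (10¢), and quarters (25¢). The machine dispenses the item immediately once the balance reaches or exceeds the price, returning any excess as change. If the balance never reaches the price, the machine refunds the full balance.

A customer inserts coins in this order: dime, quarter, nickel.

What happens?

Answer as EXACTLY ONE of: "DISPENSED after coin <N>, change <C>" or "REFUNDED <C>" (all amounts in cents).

Answer: REFUNDED 40

Derivation:
Price: 100¢
Coin 1 (dime, 10¢): balance = 10¢
Coin 2 (quarter, 25¢): balance = 35¢
Coin 3 (nickel, 5¢): balance = 40¢
All coins inserted, balance 40¢ < price 100¢ → REFUND 40¢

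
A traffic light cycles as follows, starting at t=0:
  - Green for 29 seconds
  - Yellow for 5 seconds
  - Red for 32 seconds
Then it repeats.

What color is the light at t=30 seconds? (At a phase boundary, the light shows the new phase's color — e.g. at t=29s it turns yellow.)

Answer: yellow

Derivation:
Cycle length = 29 + 5 + 32 = 66s
t = 30, phase_t = 30 mod 66 = 30
29 <= 30 < 34 (yellow end) → YELLOW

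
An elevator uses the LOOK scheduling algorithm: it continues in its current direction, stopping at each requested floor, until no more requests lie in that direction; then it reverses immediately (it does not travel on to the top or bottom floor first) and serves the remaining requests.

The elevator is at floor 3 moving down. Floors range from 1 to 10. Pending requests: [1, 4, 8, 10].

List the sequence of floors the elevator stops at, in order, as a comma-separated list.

Current: 3, moving DOWN
Serve below first (descending): [1]
Then reverse, serve above (ascending): [4, 8, 10]

Answer: 1, 4, 8, 10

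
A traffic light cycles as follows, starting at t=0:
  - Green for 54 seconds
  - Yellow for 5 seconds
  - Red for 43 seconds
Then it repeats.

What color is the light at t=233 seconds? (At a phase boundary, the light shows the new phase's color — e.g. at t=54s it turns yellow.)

Answer: green

Derivation:
Cycle length = 54 + 5 + 43 = 102s
t = 233, phase_t = 233 mod 102 = 29
29 < 54 (green end) → GREEN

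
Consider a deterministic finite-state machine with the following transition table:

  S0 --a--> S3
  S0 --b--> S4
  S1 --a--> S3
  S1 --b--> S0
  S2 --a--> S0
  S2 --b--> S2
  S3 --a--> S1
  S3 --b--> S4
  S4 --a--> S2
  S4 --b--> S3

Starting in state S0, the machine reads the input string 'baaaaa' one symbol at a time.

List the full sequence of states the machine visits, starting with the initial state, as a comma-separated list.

Start: S0
  read 'b': S0 --b--> S4
  read 'a': S4 --a--> S2
  read 'a': S2 --a--> S0
  read 'a': S0 --a--> S3
  read 'a': S3 --a--> S1
  read 'a': S1 --a--> S3

Answer: S0, S4, S2, S0, S3, S1, S3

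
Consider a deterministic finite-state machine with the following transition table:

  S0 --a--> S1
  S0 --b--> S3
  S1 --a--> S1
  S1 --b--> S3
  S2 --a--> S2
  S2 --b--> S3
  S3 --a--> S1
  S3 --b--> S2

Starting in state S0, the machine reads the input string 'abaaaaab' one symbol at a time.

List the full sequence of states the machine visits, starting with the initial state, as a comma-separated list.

Answer: S0, S1, S3, S1, S1, S1, S1, S1, S3

Derivation:
Start: S0
  read 'a': S0 --a--> S1
  read 'b': S1 --b--> S3
  read 'a': S3 --a--> S1
  read 'a': S1 --a--> S1
  read 'a': S1 --a--> S1
  read 'a': S1 --a--> S1
  read 'a': S1 --a--> S1
  read 'b': S1 --b--> S3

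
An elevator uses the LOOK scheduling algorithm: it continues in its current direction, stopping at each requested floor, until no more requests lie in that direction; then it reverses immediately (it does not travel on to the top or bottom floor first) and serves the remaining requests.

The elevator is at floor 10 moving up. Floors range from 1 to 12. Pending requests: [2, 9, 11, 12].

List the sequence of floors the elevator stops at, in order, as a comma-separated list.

Answer: 11, 12, 9, 2

Derivation:
Current: 10, moving UP
Serve above first (ascending): [11, 12]
Then reverse, serve below (descending): [9, 2]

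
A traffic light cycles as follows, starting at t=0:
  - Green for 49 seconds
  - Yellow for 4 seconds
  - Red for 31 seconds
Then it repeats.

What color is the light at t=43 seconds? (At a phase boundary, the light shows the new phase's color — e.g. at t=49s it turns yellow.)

Answer: green

Derivation:
Cycle length = 49 + 4 + 31 = 84s
t = 43, phase_t = 43 mod 84 = 43
43 < 49 (green end) → GREEN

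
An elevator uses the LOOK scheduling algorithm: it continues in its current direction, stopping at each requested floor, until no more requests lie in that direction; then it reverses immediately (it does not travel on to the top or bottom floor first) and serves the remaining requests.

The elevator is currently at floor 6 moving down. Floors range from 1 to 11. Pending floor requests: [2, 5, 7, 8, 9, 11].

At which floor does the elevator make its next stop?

Answer: 5

Derivation:
Current floor: 6, direction: down
Requests above: [7, 8, 9, 11]
Requests below: [2, 5]
Moving down and requests lie below → nearest below is max([2, 5]) = 5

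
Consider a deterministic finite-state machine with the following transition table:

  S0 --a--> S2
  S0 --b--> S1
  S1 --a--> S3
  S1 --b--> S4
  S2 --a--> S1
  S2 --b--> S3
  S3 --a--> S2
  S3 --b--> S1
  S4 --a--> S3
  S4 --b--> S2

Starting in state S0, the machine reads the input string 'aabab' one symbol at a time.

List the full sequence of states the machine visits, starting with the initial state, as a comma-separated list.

Answer: S0, S2, S1, S4, S3, S1

Derivation:
Start: S0
  read 'a': S0 --a--> S2
  read 'a': S2 --a--> S1
  read 'b': S1 --b--> S4
  read 'a': S4 --a--> S3
  read 'b': S3 --b--> S1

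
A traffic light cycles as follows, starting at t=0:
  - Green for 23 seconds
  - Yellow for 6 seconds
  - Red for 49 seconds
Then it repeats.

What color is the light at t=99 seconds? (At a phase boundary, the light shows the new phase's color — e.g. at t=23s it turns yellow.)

Cycle length = 23 + 6 + 49 = 78s
t = 99, phase_t = 99 mod 78 = 21
21 < 23 (green end) → GREEN

Answer: green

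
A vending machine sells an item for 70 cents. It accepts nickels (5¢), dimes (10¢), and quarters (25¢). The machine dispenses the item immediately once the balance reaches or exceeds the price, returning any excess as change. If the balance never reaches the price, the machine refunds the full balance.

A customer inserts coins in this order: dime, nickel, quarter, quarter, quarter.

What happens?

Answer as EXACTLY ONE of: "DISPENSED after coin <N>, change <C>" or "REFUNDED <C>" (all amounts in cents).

Price: 70¢
Coin 1 (dime, 10¢): balance = 10¢
Coin 2 (nickel, 5¢): balance = 15¢
Coin 3 (quarter, 25¢): balance = 40¢
Coin 4 (quarter, 25¢): balance = 65¢
Coin 5 (quarter, 25¢): balance = 90¢
  → balance >= price → DISPENSE, change = 90 - 70 = 20¢

Answer: DISPENSED after coin 5, change 20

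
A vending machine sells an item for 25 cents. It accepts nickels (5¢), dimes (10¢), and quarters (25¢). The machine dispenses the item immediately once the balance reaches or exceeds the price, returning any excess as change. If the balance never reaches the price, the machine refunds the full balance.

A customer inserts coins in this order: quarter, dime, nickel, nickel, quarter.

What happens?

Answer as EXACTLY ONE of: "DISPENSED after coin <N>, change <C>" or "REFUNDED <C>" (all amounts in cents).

Answer: DISPENSED after coin 1, change 0

Derivation:
Price: 25¢
Coin 1 (quarter, 25¢): balance = 25¢
  → balance >= price → DISPENSE, change = 25 - 25 = 0¢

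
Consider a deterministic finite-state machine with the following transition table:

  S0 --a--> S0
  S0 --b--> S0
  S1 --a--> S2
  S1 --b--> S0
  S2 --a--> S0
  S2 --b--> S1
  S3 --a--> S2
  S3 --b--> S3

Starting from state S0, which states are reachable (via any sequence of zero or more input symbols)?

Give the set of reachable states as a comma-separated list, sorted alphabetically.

Answer: S0

Derivation:
BFS from S0:
  visit S0: S0--a-->S0 (seen), S0--b-->S0 (seen)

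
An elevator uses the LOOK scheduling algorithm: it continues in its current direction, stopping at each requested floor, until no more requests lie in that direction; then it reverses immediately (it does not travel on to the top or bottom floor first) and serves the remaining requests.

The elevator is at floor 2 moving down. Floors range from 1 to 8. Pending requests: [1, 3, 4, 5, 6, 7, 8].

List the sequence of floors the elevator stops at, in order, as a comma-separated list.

Answer: 1, 3, 4, 5, 6, 7, 8

Derivation:
Current: 2, moving DOWN
Serve below first (descending): [1]
Then reverse, serve above (ascending): [3, 4, 5, 6, 7, 8]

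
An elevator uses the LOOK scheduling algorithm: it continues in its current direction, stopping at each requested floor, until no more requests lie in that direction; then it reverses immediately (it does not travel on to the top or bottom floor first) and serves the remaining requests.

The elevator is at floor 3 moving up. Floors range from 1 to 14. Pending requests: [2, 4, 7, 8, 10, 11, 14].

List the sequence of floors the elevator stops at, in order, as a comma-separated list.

Current: 3, moving UP
Serve above first (ascending): [4, 7, 8, 10, 11, 14]
Then reverse, serve below (descending): [2]

Answer: 4, 7, 8, 10, 11, 14, 2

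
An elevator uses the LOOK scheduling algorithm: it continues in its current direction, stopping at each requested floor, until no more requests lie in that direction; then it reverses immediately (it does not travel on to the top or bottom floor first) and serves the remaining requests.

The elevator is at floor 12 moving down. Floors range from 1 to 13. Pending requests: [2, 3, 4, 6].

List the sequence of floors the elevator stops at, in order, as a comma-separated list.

Answer: 6, 4, 3, 2

Derivation:
Current: 12, moving DOWN
Serve below first (descending): [6, 4, 3, 2]
Then reverse, serve above (ascending): []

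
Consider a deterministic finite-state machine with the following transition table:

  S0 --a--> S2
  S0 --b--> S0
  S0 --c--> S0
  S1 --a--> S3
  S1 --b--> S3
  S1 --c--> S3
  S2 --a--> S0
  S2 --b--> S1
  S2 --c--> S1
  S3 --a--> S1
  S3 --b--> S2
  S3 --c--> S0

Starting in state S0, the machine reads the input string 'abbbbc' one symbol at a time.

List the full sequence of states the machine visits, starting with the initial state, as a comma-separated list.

Start: S0
  read 'a': S0 --a--> S2
  read 'b': S2 --b--> S1
  read 'b': S1 --b--> S3
  read 'b': S3 --b--> S2
  read 'b': S2 --b--> S1
  read 'c': S1 --c--> S3

Answer: S0, S2, S1, S3, S2, S1, S3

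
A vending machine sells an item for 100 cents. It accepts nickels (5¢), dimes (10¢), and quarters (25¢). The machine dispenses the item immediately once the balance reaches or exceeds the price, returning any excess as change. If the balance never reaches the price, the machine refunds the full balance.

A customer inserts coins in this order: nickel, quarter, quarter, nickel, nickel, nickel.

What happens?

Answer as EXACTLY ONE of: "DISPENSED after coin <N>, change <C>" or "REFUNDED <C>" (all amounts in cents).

Answer: REFUNDED 70

Derivation:
Price: 100¢
Coin 1 (nickel, 5¢): balance = 5¢
Coin 2 (quarter, 25¢): balance = 30¢
Coin 3 (quarter, 25¢): balance = 55¢
Coin 4 (nickel, 5¢): balance = 60¢
Coin 5 (nickel, 5¢): balance = 65¢
Coin 6 (nickel, 5¢): balance = 70¢
All coins inserted, balance 70¢ < price 100¢ → REFUND 70¢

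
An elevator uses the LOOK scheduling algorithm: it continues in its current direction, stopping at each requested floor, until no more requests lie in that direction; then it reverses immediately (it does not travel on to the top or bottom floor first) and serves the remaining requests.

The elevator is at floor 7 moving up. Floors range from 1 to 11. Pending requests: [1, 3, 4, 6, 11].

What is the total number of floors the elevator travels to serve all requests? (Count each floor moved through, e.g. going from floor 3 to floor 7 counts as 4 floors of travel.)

Answer: 14

Derivation:
Start at floor 7 moving up, LOOK stop order: [11, 6, 4, 3, 1]
  7 → 11: |11-7| = 4, total = 4
  11 → 6: |6-11| = 5, total = 9
  6 → 4: |4-6| = 2, total = 11
  4 → 3: |3-4| = 1, total = 12
  3 → 1: |1-3| = 2, total = 14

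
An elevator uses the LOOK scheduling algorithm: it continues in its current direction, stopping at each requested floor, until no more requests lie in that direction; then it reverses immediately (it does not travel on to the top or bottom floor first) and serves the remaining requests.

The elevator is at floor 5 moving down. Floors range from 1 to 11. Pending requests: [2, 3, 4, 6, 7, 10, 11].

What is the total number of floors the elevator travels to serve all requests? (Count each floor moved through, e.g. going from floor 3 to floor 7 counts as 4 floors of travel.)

Answer: 12

Derivation:
Start at floor 5 moving down, LOOK stop order: [4, 3, 2, 6, 7, 10, 11]
  5 → 4: |4-5| = 1, total = 1
  4 → 3: |3-4| = 1, total = 2
  3 → 2: |2-3| = 1, total = 3
  2 → 6: |6-2| = 4, total = 7
  6 → 7: |7-6| = 1, total = 8
  7 → 10: |10-7| = 3, total = 11
  10 → 11: |11-10| = 1, total = 12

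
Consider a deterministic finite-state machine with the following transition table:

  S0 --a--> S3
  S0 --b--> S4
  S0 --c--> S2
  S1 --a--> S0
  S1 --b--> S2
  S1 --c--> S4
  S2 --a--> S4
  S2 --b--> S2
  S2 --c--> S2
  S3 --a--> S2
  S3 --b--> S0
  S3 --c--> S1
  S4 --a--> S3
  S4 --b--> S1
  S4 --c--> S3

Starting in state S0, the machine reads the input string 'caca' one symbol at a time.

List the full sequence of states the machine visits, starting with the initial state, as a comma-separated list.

Start: S0
  read 'c': S0 --c--> S2
  read 'a': S2 --a--> S4
  read 'c': S4 --c--> S3
  read 'a': S3 --a--> S2

Answer: S0, S2, S4, S3, S2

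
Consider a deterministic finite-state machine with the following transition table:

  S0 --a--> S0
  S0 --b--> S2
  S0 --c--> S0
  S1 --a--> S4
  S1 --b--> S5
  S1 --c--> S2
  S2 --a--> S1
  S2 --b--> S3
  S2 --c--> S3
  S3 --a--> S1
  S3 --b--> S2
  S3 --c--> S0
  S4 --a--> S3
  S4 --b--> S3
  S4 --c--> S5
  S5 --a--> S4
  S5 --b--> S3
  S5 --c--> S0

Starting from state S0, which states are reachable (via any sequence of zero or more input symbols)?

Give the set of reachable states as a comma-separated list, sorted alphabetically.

Answer: S0, S1, S2, S3, S4, S5

Derivation:
BFS from S0:
  visit S0: S0--a-->S0 (seen), S0--b-->S2 (new), S0--c-->S0 (seen)
  visit S2: S2--a-->S1 (new), S2--b-->S3 (new), S2--c-->S3 (seen)
  visit S1: S1--a-->S4 (new), S1--b-->S5 (new), S1--c-->S2 (seen)
  visit S3: S3--a-->S1 (seen), S3--b-->S2 (seen), S3--c-->S0 (seen)
  visit S4: S4--a-->S3 (seen), S4--b-->S3 (seen), S4--c-->S5 (seen)
  visit S5: S5--a-->S4 (seen), S5--b-->S3 (seen), S5--c-->S0 (seen)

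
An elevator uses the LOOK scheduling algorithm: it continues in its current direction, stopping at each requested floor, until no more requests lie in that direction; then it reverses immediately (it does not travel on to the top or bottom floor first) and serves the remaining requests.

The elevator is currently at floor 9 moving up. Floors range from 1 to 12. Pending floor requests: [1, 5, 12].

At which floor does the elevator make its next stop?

Answer: 12

Derivation:
Current floor: 9, direction: up
Requests above: [12]
Requests below: [1, 5]
Moving up and requests lie above → nearest above is min([12]) = 12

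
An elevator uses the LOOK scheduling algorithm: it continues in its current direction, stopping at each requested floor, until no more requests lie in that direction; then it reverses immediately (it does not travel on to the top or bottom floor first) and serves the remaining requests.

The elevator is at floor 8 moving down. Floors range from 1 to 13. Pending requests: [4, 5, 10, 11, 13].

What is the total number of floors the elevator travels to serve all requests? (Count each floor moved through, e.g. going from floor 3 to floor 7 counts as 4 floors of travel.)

Start at floor 8 moving down, LOOK stop order: [5, 4, 10, 11, 13]
  8 → 5: |5-8| = 3, total = 3
  5 → 4: |4-5| = 1, total = 4
  4 → 10: |10-4| = 6, total = 10
  10 → 11: |11-10| = 1, total = 11
  11 → 13: |13-11| = 2, total = 13

Answer: 13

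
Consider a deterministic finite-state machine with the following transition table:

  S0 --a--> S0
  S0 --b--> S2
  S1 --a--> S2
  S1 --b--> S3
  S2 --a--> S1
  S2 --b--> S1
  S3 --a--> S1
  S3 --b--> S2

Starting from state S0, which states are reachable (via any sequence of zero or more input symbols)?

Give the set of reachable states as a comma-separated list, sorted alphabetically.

Answer: S0, S1, S2, S3

Derivation:
BFS from S0:
  visit S0: S0--a-->S0 (seen), S0--b-->S2 (new)
  visit S2: S2--a-->S1 (new), S2--b-->S1 (seen)
  visit S1: S1--a-->S2 (seen), S1--b-->S3 (new)
  visit S3: S3--a-->S1 (seen), S3--b-->S2 (seen)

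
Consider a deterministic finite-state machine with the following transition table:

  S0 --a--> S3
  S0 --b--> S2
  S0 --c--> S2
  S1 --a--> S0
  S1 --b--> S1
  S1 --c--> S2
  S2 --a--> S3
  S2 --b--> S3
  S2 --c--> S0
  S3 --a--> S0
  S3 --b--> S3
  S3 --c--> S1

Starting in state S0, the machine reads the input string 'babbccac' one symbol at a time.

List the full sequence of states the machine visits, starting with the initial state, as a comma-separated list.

Start: S0
  read 'b': S0 --b--> S2
  read 'a': S2 --a--> S3
  read 'b': S3 --b--> S3
  read 'b': S3 --b--> S3
  read 'c': S3 --c--> S1
  read 'c': S1 --c--> S2
  read 'a': S2 --a--> S3
  read 'c': S3 --c--> S1

Answer: S0, S2, S3, S3, S3, S1, S2, S3, S1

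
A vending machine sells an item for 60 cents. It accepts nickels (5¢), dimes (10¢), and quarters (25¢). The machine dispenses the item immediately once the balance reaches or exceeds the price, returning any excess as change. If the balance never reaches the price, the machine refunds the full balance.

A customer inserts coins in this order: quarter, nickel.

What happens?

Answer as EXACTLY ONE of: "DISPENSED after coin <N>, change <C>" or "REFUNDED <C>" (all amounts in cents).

Answer: REFUNDED 30

Derivation:
Price: 60¢
Coin 1 (quarter, 25¢): balance = 25¢
Coin 2 (nickel, 5¢): balance = 30¢
All coins inserted, balance 30¢ < price 60¢ → REFUND 30¢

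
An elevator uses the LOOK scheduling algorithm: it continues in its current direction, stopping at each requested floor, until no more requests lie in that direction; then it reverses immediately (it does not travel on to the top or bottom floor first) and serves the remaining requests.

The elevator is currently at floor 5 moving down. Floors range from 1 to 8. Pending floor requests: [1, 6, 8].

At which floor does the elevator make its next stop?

Answer: 1

Derivation:
Current floor: 5, direction: down
Requests above: [6, 8]
Requests below: [1]
Moving down and requests lie below → nearest below is max([1]) = 1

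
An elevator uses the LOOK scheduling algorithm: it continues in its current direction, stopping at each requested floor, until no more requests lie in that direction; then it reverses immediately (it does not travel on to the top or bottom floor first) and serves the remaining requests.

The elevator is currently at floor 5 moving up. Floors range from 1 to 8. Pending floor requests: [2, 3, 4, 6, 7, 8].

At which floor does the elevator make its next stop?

Current floor: 5, direction: up
Requests above: [6, 7, 8]
Requests below: [2, 3, 4]
Moving up and requests lie above → nearest above is min([6, 7, 8]) = 6

Answer: 6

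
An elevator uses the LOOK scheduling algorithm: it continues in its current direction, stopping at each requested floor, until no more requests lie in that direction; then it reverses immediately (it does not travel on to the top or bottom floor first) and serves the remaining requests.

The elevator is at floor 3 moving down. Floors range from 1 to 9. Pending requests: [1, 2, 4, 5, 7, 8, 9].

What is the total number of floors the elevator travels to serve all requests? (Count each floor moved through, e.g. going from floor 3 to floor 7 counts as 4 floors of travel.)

Start at floor 3 moving down, LOOK stop order: [2, 1, 4, 5, 7, 8, 9]
  3 → 2: |2-3| = 1, total = 1
  2 → 1: |1-2| = 1, total = 2
  1 → 4: |4-1| = 3, total = 5
  4 → 5: |5-4| = 1, total = 6
  5 → 7: |7-5| = 2, total = 8
  7 → 8: |8-7| = 1, total = 9
  8 → 9: |9-8| = 1, total = 10

Answer: 10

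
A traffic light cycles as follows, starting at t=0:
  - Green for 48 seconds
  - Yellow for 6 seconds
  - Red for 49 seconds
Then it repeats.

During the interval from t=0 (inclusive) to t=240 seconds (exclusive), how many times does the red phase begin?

Cycle = 48+6+49 = 103s
red phase starts at t = k*103 + 54 for k=0,1,2,...
Need k*103+54 < 240 → k < 1.806
k ∈ {0, ..., 1} → 2 starts

Answer: 2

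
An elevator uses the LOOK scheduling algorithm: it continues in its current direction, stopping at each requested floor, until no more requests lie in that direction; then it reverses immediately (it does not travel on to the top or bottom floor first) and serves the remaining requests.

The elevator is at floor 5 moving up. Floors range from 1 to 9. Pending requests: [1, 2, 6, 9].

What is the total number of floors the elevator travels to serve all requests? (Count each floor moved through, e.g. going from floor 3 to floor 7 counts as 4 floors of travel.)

Answer: 12

Derivation:
Start at floor 5 moving up, LOOK stop order: [6, 9, 2, 1]
  5 → 6: |6-5| = 1, total = 1
  6 → 9: |9-6| = 3, total = 4
  9 → 2: |2-9| = 7, total = 11
  2 → 1: |1-2| = 1, total = 12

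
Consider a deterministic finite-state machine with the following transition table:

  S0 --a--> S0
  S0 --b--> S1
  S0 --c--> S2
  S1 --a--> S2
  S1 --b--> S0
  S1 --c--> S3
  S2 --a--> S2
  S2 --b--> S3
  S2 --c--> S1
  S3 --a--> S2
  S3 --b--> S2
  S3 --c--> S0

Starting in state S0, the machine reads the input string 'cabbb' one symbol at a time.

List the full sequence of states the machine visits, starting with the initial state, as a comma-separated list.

Answer: S0, S2, S2, S3, S2, S3

Derivation:
Start: S0
  read 'c': S0 --c--> S2
  read 'a': S2 --a--> S2
  read 'b': S2 --b--> S3
  read 'b': S3 --b--> S2
  read 'b': S2 --b--> S3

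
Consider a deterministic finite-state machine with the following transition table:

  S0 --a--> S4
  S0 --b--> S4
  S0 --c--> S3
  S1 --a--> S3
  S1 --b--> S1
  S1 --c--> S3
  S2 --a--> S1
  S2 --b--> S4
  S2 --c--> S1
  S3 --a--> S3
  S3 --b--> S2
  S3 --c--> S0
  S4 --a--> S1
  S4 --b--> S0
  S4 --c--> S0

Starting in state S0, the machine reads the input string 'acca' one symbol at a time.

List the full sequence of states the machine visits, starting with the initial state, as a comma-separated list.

Answer: S0, S4, S0, S3, S3

Derivation:
Start: S0
  read 'a': S0 --a--> S4
  read 'c': S4 --c--> S0
  read 'c': S0 --c--> S3
  read 'a': S3 --a--> S3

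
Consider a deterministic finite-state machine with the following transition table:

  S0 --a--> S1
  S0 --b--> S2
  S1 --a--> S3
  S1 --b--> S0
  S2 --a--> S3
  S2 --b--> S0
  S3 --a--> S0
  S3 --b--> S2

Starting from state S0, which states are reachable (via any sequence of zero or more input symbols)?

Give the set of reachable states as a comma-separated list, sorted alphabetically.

BFS from S0:
  visit S0: S0--a-->S1 (new), S0--b-->S2 (new)
  visit S1: S1--a-->S3 (new), S1--b-->S0 (seen)
  visit S2: S2--a-->S3 (seen), S2--b-->S0 (seen)
  visit S3: S3--a-->S0 (seen), S3--b-->S2 (seen)

Answer: S0, S1, S2, S3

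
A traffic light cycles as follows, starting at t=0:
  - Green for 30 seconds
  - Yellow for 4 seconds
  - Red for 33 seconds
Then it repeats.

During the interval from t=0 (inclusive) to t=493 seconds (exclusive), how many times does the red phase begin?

Answer: 7

Derivation:
Cycle = 30+4+33 = 67s
red phase starts at t = k*67 + 34 for k=0,1,2,...
Need k*67+34 < 493 → k < 6.851
k ∈ {0, ..., 6} → 7 starts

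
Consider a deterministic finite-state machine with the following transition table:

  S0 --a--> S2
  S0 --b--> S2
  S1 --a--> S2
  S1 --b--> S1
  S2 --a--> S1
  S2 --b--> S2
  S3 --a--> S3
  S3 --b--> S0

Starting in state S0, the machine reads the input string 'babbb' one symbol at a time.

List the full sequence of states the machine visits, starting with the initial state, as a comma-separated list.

Answer: S0, S2, S1, S1, S1, S1

Derivation:
Start: S0
  read 'b': S0 --b--> S2
  read 'a': S2 --a--> S1
  read 'b': S1 --b--> S1
  read 'b': S1 --b--> S1
  read 'b': S1 --b--> S1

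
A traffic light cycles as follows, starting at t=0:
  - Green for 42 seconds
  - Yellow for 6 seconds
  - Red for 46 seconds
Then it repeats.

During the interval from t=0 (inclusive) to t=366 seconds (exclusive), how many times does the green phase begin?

Answer: 4

Derivation:
Cycle = 42+6+46 = 94s
green phase starts at t = k*94 + 0 for k=0,1,2,...
Need k*94+0 < 366 → k < 3.894
k ∈ {0, ..., 3} → 4 starts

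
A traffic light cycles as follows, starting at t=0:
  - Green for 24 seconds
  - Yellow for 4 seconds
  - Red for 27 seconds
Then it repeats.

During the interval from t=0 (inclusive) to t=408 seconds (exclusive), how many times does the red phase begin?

Cycle = 24+4+27 = 55s
red phase starts at t = k*55 + 28 for k=0,1,2,...
Need k*55+28 < 408 → k < 6.909
k ∈ {0, ..., 6} → 7 starts

Answer: 7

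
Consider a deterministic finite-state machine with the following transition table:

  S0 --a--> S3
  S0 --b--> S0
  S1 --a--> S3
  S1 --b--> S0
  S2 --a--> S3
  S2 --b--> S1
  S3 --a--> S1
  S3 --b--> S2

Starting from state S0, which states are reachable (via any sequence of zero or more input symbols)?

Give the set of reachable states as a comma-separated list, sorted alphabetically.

BFS from S0:
  visit S0: S0--a-->S3 (new), S0--b-->S0 (seen)
  visit S3: S3--a-->S1 (new), S3--b-->S2 (new)
  visit S1: S1--a-->S3 (seen), S1--b-->S0 (seen)
  visit S2: S2--a-->S3 (seen), S2--b-->S1 (seen)

Answer: S0, S1, S2, S3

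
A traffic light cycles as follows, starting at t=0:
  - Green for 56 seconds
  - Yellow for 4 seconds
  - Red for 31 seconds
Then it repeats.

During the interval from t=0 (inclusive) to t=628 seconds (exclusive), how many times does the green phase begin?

Cycle = 56+4+31 = 91s
green phase starts at t = k*91 + 0 for k=0,1,2,...
Need k*91+0 < 628 → k < 6.901
k ∈ {0, ..., 6} → 7 starts

Answer: 7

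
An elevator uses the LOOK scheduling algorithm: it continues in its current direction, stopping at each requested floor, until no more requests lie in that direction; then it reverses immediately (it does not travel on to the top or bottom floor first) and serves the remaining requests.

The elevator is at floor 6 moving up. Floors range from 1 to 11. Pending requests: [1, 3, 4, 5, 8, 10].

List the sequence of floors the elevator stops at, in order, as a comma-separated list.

Current: 6, moving UP
Serve above first (ascending): [8, 10]
Then reverse, serve below (descending): [5, 4, 3, 1]

Answer: 8, 10, 5, 4, 3, 1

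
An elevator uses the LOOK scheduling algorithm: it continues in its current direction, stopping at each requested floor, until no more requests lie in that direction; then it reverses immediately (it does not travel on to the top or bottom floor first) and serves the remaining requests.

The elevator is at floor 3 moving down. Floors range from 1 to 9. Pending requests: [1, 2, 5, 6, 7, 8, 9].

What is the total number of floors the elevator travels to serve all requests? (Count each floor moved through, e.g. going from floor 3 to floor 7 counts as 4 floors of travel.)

Answer: 10

Derivation:
Start at floor 3 moving down, LOOK stop order: [2, 1, 5, 6, 7, 8, 9]
  3 → 2: |2-3| = 1, total = 1
  2 → 1: |1-2| = 1, total = 2
  1 → 5: |5-1| = 4, total = 6
  5 → 6: |6-5| = 1, total = 7
  6 → 7: |7-6| = 1, total = 8
  7 → 8: |8-7| = 1, total = 9
  8 → 9: |9-8| = 1, total = 10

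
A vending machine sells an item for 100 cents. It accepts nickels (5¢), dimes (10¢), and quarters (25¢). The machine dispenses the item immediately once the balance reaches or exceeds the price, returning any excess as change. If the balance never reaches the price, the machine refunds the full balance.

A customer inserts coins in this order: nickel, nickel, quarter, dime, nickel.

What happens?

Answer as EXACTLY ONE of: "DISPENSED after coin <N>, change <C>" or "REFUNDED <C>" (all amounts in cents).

Price: 100¢
Coin 1 (nickel, 5¢): balance = 5¢
Coin 2 (nickel, 5¢): balance = 10¢
Coin 3 (quarter, 25¢): balance = 35¢
Coin 4 (dime, 10¢): balance = 45¢
Coin 5 (nickel, 5¢): balance = 50¢
All coins inserted, balance 50¢ < price 100¢ → REFUND 50¢

Answer: REFUNDED 50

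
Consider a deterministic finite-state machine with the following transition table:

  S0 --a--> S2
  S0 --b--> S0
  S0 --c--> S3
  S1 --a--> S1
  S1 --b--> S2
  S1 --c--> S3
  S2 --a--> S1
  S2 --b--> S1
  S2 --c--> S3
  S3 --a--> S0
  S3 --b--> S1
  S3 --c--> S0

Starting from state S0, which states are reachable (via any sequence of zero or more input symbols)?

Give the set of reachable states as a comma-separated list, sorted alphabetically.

BFS from S0:
  visit S0: S0--a-->S2 (new), S0--b-->S0 (seen), S0--c-->S3 (new)
  visit S2: S2--a-->S1 (new), S2--b-->S1 (seen), S2--c-->S3 (seen)
  visit S3: S3--a-->S0 (seen), S3--b-->S1 (seen), S3--c-->S0 (seen)
  visit S1: S1--a-->S1 (seen), S1--b-->S2 (seen), S1--c-->S3 (seen)

Answer: S0, S1, S2, S3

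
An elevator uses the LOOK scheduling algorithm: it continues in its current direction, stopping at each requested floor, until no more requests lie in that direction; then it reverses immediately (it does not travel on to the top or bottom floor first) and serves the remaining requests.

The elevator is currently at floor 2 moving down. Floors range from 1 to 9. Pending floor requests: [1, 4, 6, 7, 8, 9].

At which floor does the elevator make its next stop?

Answer: 1

Derivation:
Current floor: 2, direction: down
Requests above: [4, 6, 7, 8, 9]
Requests below: [1]
Moving down and requests lie below → nearest below is max([1]) = 1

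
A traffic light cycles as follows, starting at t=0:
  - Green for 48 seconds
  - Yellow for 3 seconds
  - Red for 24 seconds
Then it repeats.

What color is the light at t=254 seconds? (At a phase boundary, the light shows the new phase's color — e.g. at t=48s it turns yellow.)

Answer: green

Derivation:
Cycle length = 48 + 3 + 24 = 75s
t = 254, phase_t = 254 mod 75 = 29
29 < 48 (green end) → GREEN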